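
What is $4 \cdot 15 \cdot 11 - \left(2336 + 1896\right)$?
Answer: $-3572$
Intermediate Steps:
$4 \cdot 15 \cdot 11 - \left(2336 + 1896\right) = 60 \cdot 11 - 4232 = 660 - 4232 = -3572$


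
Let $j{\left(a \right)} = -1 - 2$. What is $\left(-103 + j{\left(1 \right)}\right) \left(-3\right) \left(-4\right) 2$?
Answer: $-2544$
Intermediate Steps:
$j{\left(a \right)} = -3$
$\left(-103 + j{\left(1 \right)}\right) \left(-3\right) \left(-4\right) 2 = \left(-103 - 3\right) \left(-3\right) \left(-4\right) 2 = - 106 \cdot 12 \cdot 2 = \left(-106\right) 24 = -2544$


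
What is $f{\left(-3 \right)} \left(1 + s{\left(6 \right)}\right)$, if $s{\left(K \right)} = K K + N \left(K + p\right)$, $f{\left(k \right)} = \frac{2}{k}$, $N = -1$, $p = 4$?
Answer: $-18$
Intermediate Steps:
$s{\left(K \right)} = -4 + K^{2} - K$ ($s{\left(K \right)} = K K - \left(K + 4\right) = K^{2} - \left(4 + K\right) = -4 + K^{2} - K$)
$f{\left(-3 \right)} \left(1 + s{\left(6 \right)}\right) = \frac{2}{-3} \left(1 - \left(10 - 36\right)\right) = 2 \left(- \frac{1}{3}\right) \left(1 - -26\right) = - \frac{2 \left(1 + 26\right)}{3} = \left(- \frac{2}{3}\right) 27 = -18$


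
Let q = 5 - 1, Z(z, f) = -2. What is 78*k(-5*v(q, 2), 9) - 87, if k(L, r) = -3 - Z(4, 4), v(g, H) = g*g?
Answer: -165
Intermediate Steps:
q = 4
v(g, H) = g²
k(L, r) = -1 (k(L, r) = -3 - 1*(-2) = -3 + 2 = -1)
78*k(-5*v(q, 2), 9) - 87 = 78*(-1) - 87 = -78 - 87 = -165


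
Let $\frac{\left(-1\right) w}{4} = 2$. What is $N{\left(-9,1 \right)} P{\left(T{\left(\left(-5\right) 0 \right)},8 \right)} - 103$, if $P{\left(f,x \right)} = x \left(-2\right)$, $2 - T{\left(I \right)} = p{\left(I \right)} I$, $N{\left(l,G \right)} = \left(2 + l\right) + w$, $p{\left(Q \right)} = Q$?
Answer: $137$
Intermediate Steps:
$w = -8$ ($w = \left(-4\right) 2 = -8$)
$N{\left(l,G \right)} = -6 + l$ ($N{\left(l,G \right)} = \left(2 + l\right) - 8 = -6 + l$)
$T{\left(I \right)} = 2 - I^{2}$ ($T{\left(I \right)} = 2 - I I = 2 - I^{2}$)
$P{\left(f,x \right)} = - 2 x$
$N{\left(-9,1 \right)} P{\left(T{\left(\left(-5\right) 0 \right)},8 \right)} - 103 = \left(-6 - 9\right) \left(\left(-2\right) 8\right) - 103 = \left(-15\right) \left(-16\right) - 103 = 240 - 103 = 137$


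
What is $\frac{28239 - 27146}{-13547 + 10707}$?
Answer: $- \frac{1093}{2840} \approx -0.38486$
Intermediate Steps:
$\frac{28239 - 27146}{-13547 + 10707} = \frac{1093}{-2840} = 1093 \left(- \frac{1}{2840}\right) = - \frac{1093}{2840}$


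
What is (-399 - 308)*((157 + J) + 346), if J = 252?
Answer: -533785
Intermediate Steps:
(-399 - 308)*((157 + J) + 346) = (-399 - 308)*((157 + 252) + 346) = -707*(409 + 346) = -707*755 = -533785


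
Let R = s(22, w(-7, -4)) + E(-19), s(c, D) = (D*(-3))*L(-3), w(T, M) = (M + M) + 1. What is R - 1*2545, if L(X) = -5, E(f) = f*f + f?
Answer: -2308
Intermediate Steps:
E(f) = f + f² (E(f) = f² + f = f + f²)
w(T, M) = 1 + 2*M (w(T, M) = 2*M + 1 = 1 + 2*M)
s(c, D) = 15*D (s(c, D) = (D*(-3))*(-5) = -3*D*(-5) = 15*D)
R = 237 (R = 15*(1 + 2*(-4)) - 19*(1 - 19) = 15*(1 - 8) - 19*(-18) = 15*(-7) + 342 = -105 + 342 = 237)
R - 1*2545 = 237 - 1*2545 = 237 - 2545 = -2308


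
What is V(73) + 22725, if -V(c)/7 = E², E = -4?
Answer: 22613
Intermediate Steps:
V(c) = -112 (V(c) = -7*(-4)² = -7*16 = -112)
V(73) + 22725 = -112 + 22725 = 22613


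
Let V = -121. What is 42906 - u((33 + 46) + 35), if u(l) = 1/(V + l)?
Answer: 300343/7 ≈ 42906.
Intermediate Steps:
u(l) = 1/(-121 + l)
42906 - u((33 + 46) + 35) = 42906 - 1/(-121 + ((33 + 46) + 35)) = 42906 - 1/(-121 + (79 + 35)) = 42906 - 1/(-121 + 114) = 42906 - 1/(-7) = 42906 - 1*(-1/7) = 42906 + 1/7 = 300343/7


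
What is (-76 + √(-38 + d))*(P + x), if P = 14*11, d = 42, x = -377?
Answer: 16502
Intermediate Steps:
P = 154
(-76 + √(-38 + d))*(P + x) = (-76 + √(-38 + 42))*(154 - 377) = (-76 + √4)*(-223) = (-76 + 2)*(-223) = -74*(-223) = 16502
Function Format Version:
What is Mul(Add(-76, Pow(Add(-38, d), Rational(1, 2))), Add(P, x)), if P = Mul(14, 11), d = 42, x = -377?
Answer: 16502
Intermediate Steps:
P = 154
Mul(Add(-76, Pow(Add(-38, d), Rational(1, 2))), Add(P, x)) = Mul(Add(-76, Pow(Add(-38, 42), Rational(1, 2))), Add(154, -377)) = Mul(Add(-76, Pow(4, Rational(1, 2))), -223) = Mul(Add(-76, 2), -223) = Mul(-74, -223) = 16502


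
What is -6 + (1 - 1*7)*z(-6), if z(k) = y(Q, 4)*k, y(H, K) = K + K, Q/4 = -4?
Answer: 282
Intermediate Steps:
Q = -16 (Q = 4*(-4) = -16)
y(H, K) = 2*K
z(k) = 8*k (z(k) = (2*4)*k = 8*k)
-6 + (1 - 1*7)*z(-6) = -6 + (1 - 1*7)*(8*(-6)) = -6 + (1 - 7)*(-48) = -6 - 6*(-48) = -6 + 288 = 282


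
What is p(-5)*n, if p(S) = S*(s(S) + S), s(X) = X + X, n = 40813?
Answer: 3060975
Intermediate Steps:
s(X) = 2*X
p(S) = 3*S**2 (p(S) = S*(2*S + S) = S*(3*S) = 3*S**2)
p(-5)*n = (3*(-5)**2)*40813 = (3*25)*40813 = 75*40813 = 3060975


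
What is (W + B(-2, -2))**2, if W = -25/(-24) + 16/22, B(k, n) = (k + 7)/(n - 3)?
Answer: 41209/69696 ≈ 0.59127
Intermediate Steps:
B(k, n) = (7 + k)/(-3 + n)
W = 467/264 (W = -25*(-1/24) + 16*(1/22) = 25/24 + 8/11 = 467/264 ≈ 1.7689)
(W + B(-2, -2))**2 = (467/264 + (7 - 2)/(-3 - 2))**2 = (467/264 + 5/(-5))**2 = (467/264 - 1/5*5)**2 = (467/264 - 1)**2 = (203/264)**2 = 41209/69696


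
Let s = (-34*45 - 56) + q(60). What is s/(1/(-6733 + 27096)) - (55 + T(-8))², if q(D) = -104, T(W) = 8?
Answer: -34417439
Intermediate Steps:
s = -1690 (s = (-34*45 - 56) - 104 = (-1530 - 56) - 104 = -1586 - 104 = -1690)
s/(1/(-6733 + 27096)) - (55 + T(-8))² = -1690/(1/(-6733 + 27096)) - (55 + 8)² = -1690/(1/20363) - 1*63² = -1690/1/20363 - 1*3969 = -1690*20363 - 3969 = -34413470 - 3969 = -34417439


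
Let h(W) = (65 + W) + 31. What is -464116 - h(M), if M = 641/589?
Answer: -273421509/589 ≈ -4.6421e+5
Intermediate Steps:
M = 641/589 (M = 641*(1/589) = 641/589 ≈ 1.0883)
h(W) = 96 + W
-464116 - h(M) = -464116 - (96 + 641/589) = -464116 - 1*57185/589 = -464116 - 57185/589 = -273421509/589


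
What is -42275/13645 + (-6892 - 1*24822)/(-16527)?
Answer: -53188279/45102183 ≈ -1.1793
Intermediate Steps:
-42275/13645 + (-6892 - 1*24822)/(-16527) = -42275*1/13645 + (-6892 - 24822)*(-1/16527) = -8455/2729 - 31714*(-1/16527) = -8455/2729 + 31714/16527 = -53188279/45102183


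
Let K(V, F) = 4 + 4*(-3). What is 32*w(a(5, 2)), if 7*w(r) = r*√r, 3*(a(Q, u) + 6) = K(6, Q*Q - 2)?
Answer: -832*I*√78/63 ≈ -116.64*I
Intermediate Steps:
K(V, F) = -8 (K(V, F) = 4 - 12 = -8)
a(Q, u) = -26/3 (a(Q, u) = -6 + (⅓)*(-8) = -6 - 8/3 = -26/3)
w(r) = r^(3/2)/7 (w(r) = (r*√r)/7 = r^(3/2)/7)
32*w(a(5, 2)) = 32*((-26/3)^(3/2)/7) = 32*((-26*I*√78/9)/7) = 32*(-26*I*√78/63) = -832*I*√78/63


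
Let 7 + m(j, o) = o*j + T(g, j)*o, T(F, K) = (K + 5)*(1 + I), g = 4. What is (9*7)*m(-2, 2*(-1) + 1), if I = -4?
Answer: 252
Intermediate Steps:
T(F, K) = -15 - 3*K (T(F, K) = (K + 5)*(1 - 4) = (5 + K)*(-3) = -15 - 3*K)
m(j, o) = -7 + j*o + o*(-15 - 3*j) (m(j, o) = -7 + (o*j + (-15 - 3*j)*o) = -7 + (j*o + o*(-15 - 3*j)) = -7 + j*o + o*(-15 - 3*j))
(9*7)*m(-2, 2*(-1) + 1) = (9*7)*(-7 - 2*(2*(-1) + 1) - 3*(2*(-1) + 1)*(5 - 2)) = 63*(-7 - 2*(-2 + 1) - 3*(-2 + 1)*3) = 63*(-7 - 2*(-1) - 3*(-1)*3) = 63*(-7 + 2 + 9) = 63*4 = 252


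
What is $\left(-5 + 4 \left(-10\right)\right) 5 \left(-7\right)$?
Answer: $1575$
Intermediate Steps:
$\left(-5 + 4 \left(-10\right)\right) 5 \left(-7\right) = \left(-5 - 40\right) 5 \left(-7\right) = \left(-45\right) 5 \left(-7\right) = \left(-225\right) \left(-7\right) = 1575$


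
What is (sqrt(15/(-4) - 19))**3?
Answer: -91*I*sqrt(91)/8 ≈ -108.51*I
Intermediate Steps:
(sqrt(15/(-4) - 19))**3 = (sqrt(15*(-1/4) - 19))**3 = (sqrt(-15/4 - 19))**3 = (sqrt(-91/4))**3 = (I*sqrt(91)/2)**3 = -91*I*sqrt(91)/8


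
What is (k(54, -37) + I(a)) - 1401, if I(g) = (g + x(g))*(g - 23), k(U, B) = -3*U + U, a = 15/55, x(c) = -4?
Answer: -172339/121 ≈ -1424.3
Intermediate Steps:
a = 3/11 (a = 15*(1/55) = 3/11 ≈ 0.27273)
k(U, B) = -2*U
I(g) = (-23 + g)*(-4 + g) (I(g) = (g - 4)*(g - 23) = (-4 + g)*(-23 + g) = (-23 + g)*(-4 + g))
(k(54, -37) + I(a)) - 1401 = (-2*54 + (92 + (3/11)**2 - 27*3/11)) - 1401 = (-108 + (92 + 9/121 - 81/11)) - 1401 = (-108 + 10250/121) - 1401 = -2818/121 - 1401 = -172339/121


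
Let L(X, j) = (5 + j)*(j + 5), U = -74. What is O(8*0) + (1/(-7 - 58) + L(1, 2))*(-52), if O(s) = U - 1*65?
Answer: -13431/5 ≈ -2686.2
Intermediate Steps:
L(X, j) = (5 + j)² (L(X, j) = (5 + j)*(5 + j) = (5 + j)²)
O(s) = -139 (O(s) = -74 - 1*65 = -74 - 65 = -139)
O(8*0) + (1/(-7 - 58) + L(1, 2))*(-52) = -139 + (1/(-7 - 58) + (5 + 2)²)*(-52) = -139 + (1/(-65) + 7²)*(-52) = -139 + (-1/65 + 49)*(-52) = -139 + (3184/65)*(-52) = -139 - 12736/5 = -13431/5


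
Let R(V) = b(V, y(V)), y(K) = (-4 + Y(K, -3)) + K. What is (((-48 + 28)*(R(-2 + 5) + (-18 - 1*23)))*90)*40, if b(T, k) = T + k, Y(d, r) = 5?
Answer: 2448000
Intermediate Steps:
y(K) = 1 + K (y(K) = (-4 + 5) + K = 1 + K)
R(V) = 1 + 2*V (R(V) = V + (1 + V) = 1 + 2*V)
(((-48 + 28)*(R(-2 + 5) + (-18 - 1*23)))*90)*40 = (((-48 + 28)*((1 + 2*(-2 + 5)) + (-18 - 1*23)))*90)*40 = (-20*((1 + 2*3) + (-18 - 23))*90)*40 = (-20*((1 + 6) - 41)*90)*40 = (-20*(7 - 41)*90)*40 = (-20*(-34)*90)*40 = (680*90)*40 = 61200*40 = 2448000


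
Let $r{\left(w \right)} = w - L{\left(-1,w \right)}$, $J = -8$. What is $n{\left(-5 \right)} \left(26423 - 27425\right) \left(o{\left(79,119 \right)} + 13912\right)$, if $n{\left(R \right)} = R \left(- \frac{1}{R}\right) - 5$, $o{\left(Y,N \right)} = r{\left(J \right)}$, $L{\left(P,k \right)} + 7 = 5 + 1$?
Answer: $83596860$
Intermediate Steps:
$L{\left(P,k \right)} = -1$ ($L{\left(P,k \right)} = -7 + \left(5 + 1\right) = -7 + 6 = -1$)
$r{\left(w \right)} = 1 + w$ ($r{\left(w \right)} = w - -1 = w + 1 = 1 + w$)
$o{\left(Y,N \right)} = -7$ ($o{\left(Y,N \right)} = 1 - 8 = -7$)
$n{\left(R \right)} = -6$ ($n{\left(R \right)} = -1 - 5 = -6$)
$n{\left(-5 \right)} \left(26423 - 27425\right) \left(o{\left(79,119 \right)} + 13912\right) = - 6 \left(26423 - 27425\right) \left(-7 + 13912\right) = - 6 \left(\left(-1002\right) 13905\right) = \left(-6\right) \left(-13932810\right) = 83596860$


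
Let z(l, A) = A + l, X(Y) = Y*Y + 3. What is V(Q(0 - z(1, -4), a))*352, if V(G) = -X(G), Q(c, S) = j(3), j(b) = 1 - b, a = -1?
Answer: -2464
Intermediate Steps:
X(Y) = 3 + Y² (X(Y) = Y² + 3 = 3 + Y²)
Q(c, S) = -2 (Q(c, S) = 1 - 1*3 = 1 - 3 = -2)
V(G) = -3 - G² (V(G) = -(3 + G²) = -3 - G²)
V(Q(0 - z(1, -4), a))*352 = (-3 - 1*(-2)²)*352 = (-3 - 1*4)*352 = (-3 - 4)*352 = -7*352 = -2464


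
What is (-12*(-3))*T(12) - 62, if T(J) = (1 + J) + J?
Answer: 838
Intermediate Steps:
T(J) = 1 + 2*J
(-12*(-3))*T(12) - 62 = (-12*(-3))*(1 + 2*12) - 62 = 36*(1 + 24) - 62 = 36*25 - 62 = 900 - 62 = 838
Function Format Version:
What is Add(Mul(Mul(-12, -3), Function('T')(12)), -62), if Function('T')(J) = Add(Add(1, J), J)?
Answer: 838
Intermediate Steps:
Function('T')(J) = Add(1, Mul(2, J))
Add(Mul(Mul(-12, -3), Function('T')(12)), -62) = Add(Mul(Mul(-12, -3), Add(1, Mul(2, 12))), -62) = Add(Mul(36, Add(1, 24)), -62) = Add(Mul(36, 25), -62) = Add(900, -62) = 838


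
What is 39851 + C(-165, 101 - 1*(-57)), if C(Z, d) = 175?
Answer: 40026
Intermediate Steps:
39851 + C(-165, 101 - 1*(-57)) = 39851 + 175 = 40026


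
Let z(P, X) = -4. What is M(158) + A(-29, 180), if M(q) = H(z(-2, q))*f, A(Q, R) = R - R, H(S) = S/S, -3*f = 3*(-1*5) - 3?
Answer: 6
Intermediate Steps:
f = 6 (f = -(3*(-1*5) - 3)/3 = -(3*(-5) - 3)/3 = -(-15 - 3)/3 = -⅓*(-18) = 6)
H(S) = 1
A(Q, R) = 0
M(q) = 6 (M(q) = 1*6 = 6)
M(158) + A(-29, 180) = 6 + 0 = 6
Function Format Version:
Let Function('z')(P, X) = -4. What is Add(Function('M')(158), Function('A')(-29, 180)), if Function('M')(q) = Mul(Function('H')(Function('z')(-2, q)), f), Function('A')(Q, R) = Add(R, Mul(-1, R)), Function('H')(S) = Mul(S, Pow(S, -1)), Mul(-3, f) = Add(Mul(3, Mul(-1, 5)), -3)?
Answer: 6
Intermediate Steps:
f = 6 (f = Mul(Rational(-1, 3), Add(Mul(3, Mul(-1, 5)), -3)) = Mul(Rational(-1, 3), Add(Mul(3, -5), -3)) = Mul(Rational(-1, 3), Add(-15, -3)) = Mul(Rational(-1, 3), -18) = 6)
Function('H')(S) = 1
Function('A')(Q, R) = 0
Function('M')(q) = 6 (Function('M')(q) = Mul(1, 6) = 6)
Add(Function('M')(158), Function('A')(-29, 180)) = Add(6, 0) = 6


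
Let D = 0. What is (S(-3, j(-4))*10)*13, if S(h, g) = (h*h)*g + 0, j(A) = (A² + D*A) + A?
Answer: 14040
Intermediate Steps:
j(A) = A + A² (j(A) = (A² + 0*A) + A = (A² + 0) + A = A² + A = A + A²)
S(h, g) = g*h² (S(h, g) = h²*g + 0 = g*h² + 0 = g*h²)
(S(-3, j(-4))*10)*13 = ((-4*(1 - 4)*(-3)²)*10)*13 = ((-4*(-3)*9)*10)*13 = ((12*9)*10)*13 = (108*10)*13 = 1080*13 = 14040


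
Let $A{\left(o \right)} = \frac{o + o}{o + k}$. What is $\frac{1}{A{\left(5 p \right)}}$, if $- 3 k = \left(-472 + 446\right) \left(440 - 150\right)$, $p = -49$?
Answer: $- \frac{1361}{294} \approx -4.6292$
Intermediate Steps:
$k = \frac{7540}{3}$ ($k = - \frac{\left(-472 + 446\right) \left(440 - 150\right)}{3} = - \frac{\left(-26\right) 290}{3} = \left(- \frac{1}{3}\right) \left(-7540\right) = \frac{7540}{3} \approx 2513.3$)
$A{\left(o \right)} = \frac{2 o}{\frac{7540}{3} + o}$ ($A{\left(o \right)} = \frac{o + o}{o + \frac{7540}{3}} = \frac{2 o}{\frac{7540}{3} + o}$)
$\frac{1}{A{\left(5 p \right)}} = \frac{1}{6 \cdot 5 \left(-49\right) \frac{1}{7540 + 3 \cdot 5 \left(-49\right)}} = \frac{1}{6 \left(-245\right) \frac{1}{7540 + 3 \left(-245\right)}} = \frac{1}{6 \left(-245\right) \frac{1}{7540 - 735}} = \frac{1}{6 \left(-245\right) \frac{1}{6805}} = \frac{1}{- \frac{294}{1361}} = - \frac{1361}{294}$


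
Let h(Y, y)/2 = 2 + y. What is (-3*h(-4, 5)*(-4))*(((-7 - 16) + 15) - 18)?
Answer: -4368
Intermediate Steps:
h(Y, y) = 4 + 2*y (h(Y, y) = 2*(2 + y) = 4 + 2*y)
(-3*h(-4, 5)*(-4))*(((-7 - 16) + 15) - 18) = (-3*(4 + 2*5)*(-4))*(((-7 - 16) + 15) - 18) = (-3*(4 + 10)*(-4))*((-23 + 15) - 18) = (-3*14*(-4))*(-8 - 18) = -42*(-4)*(-26) = 168*(-26) = -4368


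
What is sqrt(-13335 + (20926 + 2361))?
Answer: 4*sqrt(622) ≈ 99.760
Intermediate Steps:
sqrt(-13335 + (20926 + 2361)) = sqrt(-13335 + 23287) = sqrt(9952) = 4*sqrt(622)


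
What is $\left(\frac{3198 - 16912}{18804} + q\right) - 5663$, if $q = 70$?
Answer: $- \frac{52592243}{9402} \approx -5593.7$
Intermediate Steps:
$\left(\frac{3198 - 16912}{18804} + q\right) - 5663 = \left(\frac{3198 - 16912}{18804} + 70\right) - 5663 = \left(\left(-13714\right) \frac{1}{18804} + 70\right) - 5663 = \left(- \frac{6857}{9402} + 70\right) - 5663 = \frac{651283}{9402} - 5663 = - \frac{52592243}{9402}$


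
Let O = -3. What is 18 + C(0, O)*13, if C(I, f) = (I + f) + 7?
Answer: 70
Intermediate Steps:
C(I, f) = 7 + I + f
18 + C(0, O)*13 = 18 + (7 + 0 - 3)*13 = 18 + 4*13 = 18 + 52 = 70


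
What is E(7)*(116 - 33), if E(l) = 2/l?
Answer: 166/7 ≈ 23.714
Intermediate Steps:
E(7)*(116 - 33) = (2/7)*(116 - 33) = (2*(1/7))*83 = (2/7)*83 = 166/7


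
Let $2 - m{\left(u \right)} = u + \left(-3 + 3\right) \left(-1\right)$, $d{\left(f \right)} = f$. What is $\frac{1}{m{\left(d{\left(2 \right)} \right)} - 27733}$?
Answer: $- \frac{1}{27733} \approx -3.6058 \cdot 10^{-5}$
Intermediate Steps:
$m{\left(u \right)} = 2 - u$ ($m{\left(u \right)} = 2 - \left(u + \left(-3 + 3\right) \left(-1\right)\right) = 2 - \left(u + 0 \left(-1\right)\right) = 2 - \left(u + 0\right) = 2 - u$)
$\frac{1}{m{\left(d{\left(2 \right)} \right)} - 27733} = \frac{1}{\left(2 - 2\right) - 27733} = \frac{1}{0 - 27733} = \frac{1}{-27733} = - \frac{1}{27733}$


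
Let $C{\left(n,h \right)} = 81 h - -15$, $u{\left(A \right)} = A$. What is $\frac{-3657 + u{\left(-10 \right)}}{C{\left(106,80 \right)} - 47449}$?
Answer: $\frac{3667}{40954} \approx 0.08954$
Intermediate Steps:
$C{\left(n,h \right)} = 15 + 81 h$ ($C{\left(n,h \right)} = 81 h + 15 = 15 + 81 h$)
$\frac{-3657 + u{\left(-10 \right)}}{C{\left(106,80 \right)} - 47449} = \frac{-3657 - 10}{\left(15 + 81 \cdot 80\right) - 47449} = - \frac{3667}{\left(15 + 6480\right) - 47449} = - \frac{3667}{6495 - 47449} = - \frac{3667}{-40954} = \left(-3667\right) \left(- \frac{1}{40954}\right) = \frac{3667}{40954}$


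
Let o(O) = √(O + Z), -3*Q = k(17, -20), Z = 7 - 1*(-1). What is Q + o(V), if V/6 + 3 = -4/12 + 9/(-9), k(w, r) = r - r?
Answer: 3*I*√2 ≈ 4.2426*I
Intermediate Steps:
Z = 8 (Z = 7 + 1 = 8)
k(w, r) = 0
V = -26 (V = -18 + 6*(-4/12 + 9/(-9)) = -18 + 6*(-4*1/12 + 9*(-⅑)) = -18 + 6*(-⅓ - 1) = -18 + 6*(-4/3) = -18 - 8 = -26)
Q = 0 (Q = -⅓*0 = 0)
o(O) = √(8 + O) (o(O) = √(O + 8) = √(8 + O))
Q + o(V) = 0 + √(8 - 26) = 0 + √(-18) = 0 + 3*I*√2 = 3*I*√2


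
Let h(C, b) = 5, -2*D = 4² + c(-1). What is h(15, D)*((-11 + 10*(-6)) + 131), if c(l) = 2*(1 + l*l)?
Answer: 300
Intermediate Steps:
c(l) = 2 + 2*l² (c(l) = 2*(1 + l²) = 2 + 2*l²)
D = -10 (D = -(4² + (2 + 2*(-1)²))/2 = -(16 + (2 + 2*1))/2 = -(16 + (2 + 2))/2 = -(16 + 4)/2 = -½*20 = -10)
h(15, D)*((-11 + 10*(-6)) + 131) = 5*((-11 + 10*(-6)) + 131) = 5*((-11 - 60) + 131) = 5*(-71 + 131) = 5*60 = 300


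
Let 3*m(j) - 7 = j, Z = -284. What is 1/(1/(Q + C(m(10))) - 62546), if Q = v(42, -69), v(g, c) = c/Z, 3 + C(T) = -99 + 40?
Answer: -17539/1096994578 ≈ -1.5988e-5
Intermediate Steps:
m(j) = 7/3 + j/3
C(T) = -62 (C(T) = -3 + (-99 + 40) = -3 - 59 = -62)
v(g, c) = -c/284 (v(g, c) = c/(-284) = c*(-1/284) = -c/284)
Q = 69/284 (Q = -1/284*(-69) = 69/284 ≈ 0.24296)
1/(1/(Q + C(m(10))) - 62546) = 1/(1/(69/284 - 62) - 62546) = 1/(1/(-17539/284) - 62546) = 1/(-284/17539 - 62546) = 1/(-1096994578/17539) = -17539/1096994578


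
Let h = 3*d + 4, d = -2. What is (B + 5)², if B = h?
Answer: 9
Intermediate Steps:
h = -2 (h = 3*(-2) + 4 = -6 + 4 = -2)
B = -2
(B + 5)² = (-2 + 5)² = 3² = 9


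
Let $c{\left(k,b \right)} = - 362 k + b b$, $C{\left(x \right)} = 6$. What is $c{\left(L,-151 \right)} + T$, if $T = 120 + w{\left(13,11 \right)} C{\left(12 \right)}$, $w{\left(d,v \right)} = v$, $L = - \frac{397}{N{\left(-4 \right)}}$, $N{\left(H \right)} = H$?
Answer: $- \frac{25883}{2} \approx -12942.0$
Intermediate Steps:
$L = \frac{397}{4}$ ($L = - \frac{397}{-4} = \left(-397\right) \left(- \frac{1}{4}\right) = \frac{397}{4} \approx 99.25$)
$c{\left(k,b \right)} = b^{2} - 362 k$ ($c{\left(k,b \right)} = - 362 k + b^{2} = b^{2} - 362 k$)
$T = 186$ ($T = 120 + 11 \cdot 6 = 120 + 66 = 186$)
$c{\left(L,-151 \right)} + T = \left(\left(-151\right)^{2} - \frac{71857}{2}\right) + 186 = \left(22801 - \frac{71857}{2}\right) + 186 = - \frac{26255}{2} + 186 = - \frac{25883}{2}$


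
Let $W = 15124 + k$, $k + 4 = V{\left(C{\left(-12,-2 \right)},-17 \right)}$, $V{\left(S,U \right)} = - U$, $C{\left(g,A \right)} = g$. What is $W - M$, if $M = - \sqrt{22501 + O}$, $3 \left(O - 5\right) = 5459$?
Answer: $15137 + \frac{\sqrt{218931}}{3} \approx 15293.0$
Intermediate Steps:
$O = \frac{5474}{3}$ ($O = 5 + \frac{1}{3} \cdot 5459 = 5 + \frac{5459}{3} = \frac{5474}{3} \approx 1824.7$)
$k = 13$ ($k = -4 - -17 = -4 + 17 = 13$)
$W = 15137$ ($W = 15124 + 13 = 15137$)
$M = - \frac{\sqrt{218931}}{3}$ ($M = - \sqrt{22501 + \frac{5474}{3}} = - \sqrt{\frac{72977}{3}} = - \frac{\sqrt{218931}}{3} \approx -155.97$)
$W - M = 15137 - - \frac{\sqrt{218931}}{3} = 15137 + \frac{\sqrt{218931}}{3}$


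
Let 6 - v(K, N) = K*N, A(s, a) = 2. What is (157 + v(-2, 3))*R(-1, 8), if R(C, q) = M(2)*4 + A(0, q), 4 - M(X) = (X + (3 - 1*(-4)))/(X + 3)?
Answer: 9126/5 ≈ 1825.2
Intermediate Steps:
v(K, N) = 6 - K*N
M(X) = 4 - (7 + X)/(3 + X) (M(X) = 4 - (X + (3 - 1*(-4)))/(X + 3) = 4 - (X + (3 + 4))/(3 + X) = 4 - (X + 7)/(3 + X) = 4 - (7 + X)/(3 + X))
R(C, q) = 54/5 (R(C, q) = ((5 + 3*2)/(3 + 2))*4 + 2 = ((5 + 6)/5)*4 + 2 = ((⅕)*11)*4 + 2 = (11/5)*4 + 2 = 44/5 + 2 = 54/5)
(157 + v(-2, 3))*R(-1, 8) = (157 + (6 - 1*(-2)*3))*(54/5) = (157 + (6 + 6))*(54/5) = (157 + 12)*(54/5) = 169*(54/5) = 9126/5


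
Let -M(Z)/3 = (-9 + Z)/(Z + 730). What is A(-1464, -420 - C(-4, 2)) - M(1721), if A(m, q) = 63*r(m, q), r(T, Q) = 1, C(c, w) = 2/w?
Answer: 53183/817 ≈ 65.095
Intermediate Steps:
A(m, q) = 63 (A(m, q) = 63*1 = 63)
M(Z) = -3*(-9 + Z)/(730 + Z) (M(Z) = -3*(-9 + Z)/(Z + 730) = -3*(-9 + Z)/(730 + Z))
A(-1464, -420 - C(-4, 2)) - M(1721) = 63 - 3*(9 - 1*1721)/(730 + 1721) = 63 - 3*(9 - 1721)/2451 = 63 - 3*(-1712)/2451 = 63 - 1*(-1712/817) = 63 + 1712/817 = 53183/817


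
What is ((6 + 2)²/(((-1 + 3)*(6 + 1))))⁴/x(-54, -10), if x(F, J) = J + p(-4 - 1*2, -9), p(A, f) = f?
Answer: -1048576/45619 ≈ -22.986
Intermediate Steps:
x(F, J) = -9 + J (x(F, J) = J - 9 = -9 + J)
((6 + 2)²/(((-1 + 3)*(6 + 1))))⁴/x(-54, -10) = ((6 + 2)²/(((-1 + 3)*(6 + 1))))⁴/(-9 - 10) = (8²/((2*7)))⁴/(-19) = (64/14)⁴*(-1/19) = (64*(1/14))⁴*(-1/19) = (32/7)⁴*(-1/19) = (1048576/2401)*(-1/19) = -1048576/45619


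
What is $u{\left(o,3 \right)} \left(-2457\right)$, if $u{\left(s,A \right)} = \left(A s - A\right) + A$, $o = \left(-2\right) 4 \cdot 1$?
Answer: $58968$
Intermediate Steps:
$o = -8$ ($o = \left(-8\right) 1 = -8$)
$u{\left(s,A \right)} = A s$ ($u{\left(s,A \right)} = \left(- A + A s\right) + A = A s$)
$u{\left(o,3 \right)} \left(-2457\right) = 3 \left(-8\right) \left(-2457\right) = \left(-24\right) \left(-2457\right) = 58968$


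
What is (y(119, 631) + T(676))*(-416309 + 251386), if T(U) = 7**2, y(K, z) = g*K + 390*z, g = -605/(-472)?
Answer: -19172233275569/472 ≈ -4.0619e+10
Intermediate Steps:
g = 605/472 (g = -605*(-1/472) = 605/472 ≈ 1.2818)
y(K, z) = 390*z + 605*K/472 (y(K, z) = 605*K/472 + 390*z = 390*z + 605*K/472)
T(U) = 49
(y(119, 631) + T(676))*(-416309 + 251386) = ((390*631 + (605/472)*119) + 49)*(-416309 + 251386) = ((246090 + 71995/472) + 49)*(-164923) = (116226475/472 + 49)*(-164923) = (116249603/472)*(-164923) = -19172233275569/472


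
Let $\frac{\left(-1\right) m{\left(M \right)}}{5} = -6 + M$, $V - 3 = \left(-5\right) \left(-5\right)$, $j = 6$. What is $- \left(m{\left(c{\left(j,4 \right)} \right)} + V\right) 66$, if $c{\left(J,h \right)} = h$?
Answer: $-2508$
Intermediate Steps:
$V = 28$ ($V = 3 - -25 = 3 + 25 = 28$)
$m{\left(M \right)} = 30 - 5 M$ ($m{\left(M \right)} = - 5 \left(-6 + M\right) = 30 - 5 M$)
$- \left(m{\left(c{\left(j,4 \right)} \right)} + V\right) 66 = - \left(\left(30 - 20\right) + 28\right) 66 = - \left(10 + 28\right) 66 = - 38 \cdot 66 = \left(-1\right) 2508 = -2508$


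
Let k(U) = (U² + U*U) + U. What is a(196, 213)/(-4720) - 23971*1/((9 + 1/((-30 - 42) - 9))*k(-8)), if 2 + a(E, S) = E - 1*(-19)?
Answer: -7652667/343616 ≈ -22.271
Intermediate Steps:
k(U) = U + 2*U² (k(U) = (U² + U²) + U = 2*U² + U = U + 2*U²)
a(E, S) = 17 + E (a(E, S) = -2 + (E - 1*(-19)) = -2 + (E + 19) = -2 + (19 + E) = 17 + E)
a(196, 213)/(-4720) - 23971*1/((9 + 1/((-30 - 42) - 9))*k(-8)) = (17 + 196)/(-4720) - 23971*(-1/(8*(1 + 2*(-8))*(9 + 1/((-30 - 42) - 9)))) = 213*(-1/4720) - 23971*(-1/(8*(1 - 16)*(9 + 1/(-72 - 9)))) = -213/4720 - 23971*1/(120*(9 + 1/(-81))) = -213/4720 - 23971*1/(120*(9 - 1/81)) = -213/4720 - 23971/(120*(728/81)) = -213/4720 - 23971/29120/27 = -213/4720 - 23971*27/29120 = -213/4720 - 647217/29120 = -7652667/343616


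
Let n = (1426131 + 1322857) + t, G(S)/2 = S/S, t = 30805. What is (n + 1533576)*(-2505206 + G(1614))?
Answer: -10805869272276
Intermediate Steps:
G(S) = 2 (G(S) = 2*(S/S) = 2*1 = 2)
n = 2779793 (n = (1426131 + 1322857) + 30805 = 2748988 + 30805 = 2779793)
(n + 1533576)*(-2505206 + G(1614)) = (2779793 + 1533576)*(-2505206 + 2) = 4313369*(-2505204) = -10805869272276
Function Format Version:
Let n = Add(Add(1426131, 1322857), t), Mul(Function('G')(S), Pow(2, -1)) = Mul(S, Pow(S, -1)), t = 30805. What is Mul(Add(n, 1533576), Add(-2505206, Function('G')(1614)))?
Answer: -10805869272276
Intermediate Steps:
Function('G')(S) = 2 (Function('G')(S) = Mul(2, Mul(S, Pow(S, -1))) = Mul(2, 1) = 2)
n = 2779793 (n = Add(Add(1426131, 1322857), 30805) = Add(2748988, 30805) = 2779793)
Mul(Add(n, 1533576), Add(-2505206, Function('G')(1614))) = Mul(Add(2779793, 1533576), Add(-2505206, 2)) = Mul(4313369, -2505204) = -10805869272276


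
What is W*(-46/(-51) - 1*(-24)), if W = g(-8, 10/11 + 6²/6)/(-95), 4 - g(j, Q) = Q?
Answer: 8128/10659 ≈ 0.76255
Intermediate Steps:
g(j, Q) = 4 - Q
W = 32/1045 (W = (4 - (10/11 + 6²/6))/(-95) = (4 - (10*(1/11) + 36*(⅙)))*(-1/95) = (4 - (10/11 + 6))*(-1/95) = (4 - 1*76/11)*(-1/95) = (4 - 76/11)*(-1/95) = -32/11*(-1/95) = 32/1045 ≈ 0.030622)
W*(-46/(-51) - 1*(-24)) = 32*(-46/(-51) - 1*(-24))/1045 = 32*(-46*(-1/51) + 24)/1045 = 32*(46/51 + 24)/1045 = (32/1045)*(1270/51) = 8128/10659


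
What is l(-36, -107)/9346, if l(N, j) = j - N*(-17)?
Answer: -719/9346 ≈ -0.076931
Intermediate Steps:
l(N, j) = j + 17*N (l(N, j) = j - (-17)*N = j + 17*N)
l(-36, -107)/9346 = (-107 + 17*(-36))/9346 = (-107 - 612)*(1/9346) = -719*1/9346 = -719/9346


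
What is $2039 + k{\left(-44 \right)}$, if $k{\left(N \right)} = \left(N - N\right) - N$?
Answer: $2083$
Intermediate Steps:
$k{\left(N \right)} = - N$ ($k{\left(N \right)} = 0 - N = - N$)
$2039 + k{\left(-44 \right)} = 2039 - -44 = 2039 + 44 = 2083$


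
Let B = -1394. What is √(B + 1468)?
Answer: √74 ≈ 8.6023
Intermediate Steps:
√(B + 1468) = √(-1394 + 1468) = √74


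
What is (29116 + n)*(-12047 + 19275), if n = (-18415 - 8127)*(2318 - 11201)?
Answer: 1704374702056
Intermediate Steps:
n = 235772586 (n = -26542*(-8883) = 235772586)
(29116 + n)*(-12047 + 19275) = (29116 + 235772586)*(-12047 + 19275) = 235801702*7228 = 1704374702056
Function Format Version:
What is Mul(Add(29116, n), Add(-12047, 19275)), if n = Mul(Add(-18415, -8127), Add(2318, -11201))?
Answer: 1704374702056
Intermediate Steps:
n = 235772586 (n = Mul(-26542, -8883) = 235772586)
Mul(Add(29116, n), Add(-12047, 19275)) = Mul(Add(29116, 235772586), Add(-12047, 19275)) = Mul(235801702, 7228) = 1704374702056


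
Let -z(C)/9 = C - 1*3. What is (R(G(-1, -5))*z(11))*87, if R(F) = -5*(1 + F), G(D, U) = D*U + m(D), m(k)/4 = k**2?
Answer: 313200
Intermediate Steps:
m(k) = 4*k**2
G(D, U) = 4*D**2 + D*U (G(D, U) = D*U + 4*D**2 = 4*D**2 + D*U)
R(F) = -5 - 5*F
z(C) = 27 - 9*C (z(C) = -9*(C - 1*3) = -9*(C - 3) = -9*(-3 + C) = 27 - 9*C)
(R(G(-1, -5))*z(11))*87 = ((-5 - (-5)*(-5 + 4*(-1)))*(27 - 9*11))*87 = ((-5 - (-5)*(-5 - 4))*(27 - 99))*87 = ((-5 - (-5)*(-9))*(-72))*87 = ((-5 - 5*9)*(-72))*87 = ((-5 - 45)*(-72))*87 = -50*(-72)*87 = 3600*87 = 313200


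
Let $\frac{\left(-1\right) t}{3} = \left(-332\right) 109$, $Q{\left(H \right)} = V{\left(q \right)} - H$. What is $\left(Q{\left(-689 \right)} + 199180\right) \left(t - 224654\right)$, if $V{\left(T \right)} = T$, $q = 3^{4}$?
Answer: $-23212195500$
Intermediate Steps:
$q = 81$
$Q{\left(H \right)} = 81 - H$
$t = 108564$ ($t = - 3 \left(\left(-332\right) 109\right) = \left(-3\right) \left(-36188\right) = 108564$)
$\left(Q{\left(-689 \right)} + 199180\right) \left(t - 224654\right) = \left(\left(81 - -689\right) + 199180\right) \left(108564 - 224654\right) = \left(\left(81 + 689\right) + 199180\right) \left(-116090\right) = \left(770 + 199180\right) \left(-116090\right) = 199950 \left(-116090\right) = -23212195500$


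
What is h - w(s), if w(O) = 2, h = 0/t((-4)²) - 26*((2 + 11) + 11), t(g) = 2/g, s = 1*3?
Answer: -626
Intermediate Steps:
s = 3
h = -624 (h = 0/((2/((-4)²))) - 26*((2 + 11) + 11) = 0/((2/16)) - 26*(13 + 11) = 0/((2*(1/16))) - 26*24 = 0/(⅛) - 624 = 0*8 - 624 = 0 - 624 = -624)
h - w(s) = -624 - 1*2 = -624 - 2 = -626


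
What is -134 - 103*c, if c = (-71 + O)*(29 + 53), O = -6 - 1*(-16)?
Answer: 515072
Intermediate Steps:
O = 10 (O = -6 + 16 = 10)
c = -5002 (c = (-71 + 10)*(29 + 53) = -61*82 = -5002)
-134 - 103*c = -134 - 103*(-5002) = -134 + 515206 = 515072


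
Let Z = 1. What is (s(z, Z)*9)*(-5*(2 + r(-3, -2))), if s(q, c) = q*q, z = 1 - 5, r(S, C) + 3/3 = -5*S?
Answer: -11520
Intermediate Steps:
r(S, C) = -1 - 5*S
z = -4
s(q, c) = q²
(s(z, Z)*9)*(-5*(2 + r(-3, -2))) = ((-4)²*9)*(-5*(2 + (-1 - 5*(-3)))) = (16*9)*(-5*(2 + (-1 + 15))) = 144*(-5*(2 + 14)) = 144*(-5*16) = 144*(-80) = -11520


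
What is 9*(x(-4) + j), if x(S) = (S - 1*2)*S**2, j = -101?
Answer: -1773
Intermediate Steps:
x(S) = S**2*(-2 + S) (x(S) = (S - 2)*S**2 = (-2 + S)*S**2 = S**2*(-2 + S))
9*(x(-4) + j) = 9*((-4)**2*(-2 - 4) - 101) = 9*(16*(-6) - 101) = 9*(-96 - 101) = 9*(-197) = -1773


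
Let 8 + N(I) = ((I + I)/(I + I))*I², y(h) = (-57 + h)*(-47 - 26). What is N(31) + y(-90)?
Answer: 11684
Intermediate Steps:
y(h) = 4161 - 73*h (y(h) = (-57 + h)*(-73) = 4161 - 73*h)
N(I) = -8 + I² (N(I) = -8 + ((I + I)/(I + I))*I² = -8 + ((2*I)/((2*I)))*I² = -8 + ((2*I)*(1/(2*I)))*I² = -8 + 1*I² = -8 + I²)
N(31) + y(-90) = (-8 + 31²) + (4161 - 73*(-90)) = (-8 + 961) + (4161 + 6570) = 953 + 10731 = 11684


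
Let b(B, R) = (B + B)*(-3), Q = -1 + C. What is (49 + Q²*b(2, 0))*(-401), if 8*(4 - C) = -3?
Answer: 562603/16 ≈ 35163.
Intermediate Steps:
C = 35/8 (C = 4 - ⅛*(-3) = 4 + 3/8 = 35/8 ≈ 4.3750)
Q = 27/8 (Q = -1 + 35/8 = 27/8 ≈ 3.3750)
b(B, R) = -6*B (b(B, R) = (2*B)*(-3) = -6*B)
(49 + Q²*b(2, 0))*(-401) = (49 + (27/8)²*(-6*2))*(-401) = (49 + (729/64)*(-12))*(-401) = (49 - 2187/16)*(-401) = -1403/16*(-401) = 562603/16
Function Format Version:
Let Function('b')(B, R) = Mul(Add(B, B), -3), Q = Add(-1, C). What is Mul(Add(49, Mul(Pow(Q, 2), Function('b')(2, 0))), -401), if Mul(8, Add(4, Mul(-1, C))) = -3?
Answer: Rational(562603, 16) ≈ 35163.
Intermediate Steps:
C = Rational(35, 8) (C = Add(4, Mul(Rational(-1, 8), -3)) = Add(4, Rational(3, 8)) = Rational(35, 8) ≈ 4.3750)
Q = Rational(27, 8) (Q = Add(-1, Rational(35, 8)) = Rational(27, 8) ≈ 3.3750)
Function('b')(B, R) = Mul(-6, B) (Function('b')(B, R) = Mul(Mul(2, B), -3) = Mul(-6, B))
Mul(Add(49, Mul(Pow(Q, 2), Function('b')(2, 0))), -401) = Mul(Add(49, Mul(Pow(Rational(27, 8), 2), Mul(-6, 2))), -401) = Mul(Add(49, Mul(Rational(729, 64), -12)), -401) = Mul(Add(49, Rational(-2187, 16)), -401) = Mul(Rational(-1403, 16), -401) = Rational(562603, 16)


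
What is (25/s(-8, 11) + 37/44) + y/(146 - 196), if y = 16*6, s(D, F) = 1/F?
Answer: 301313/1100 ≈ 273.92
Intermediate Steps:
y = 96
(25/s(-8, 11) + 37/44) + y/(146 - 196) = (25/(1/11) + 37/44) + 96/(146 - 196) = (25/(1/11) + 37*(1/44)) + 96/(-50) = (25*11 + 37/44) - 1/50*96 = (275 + 37/44) - 48/25 = 12137/44 - 48/25 = 301313/1100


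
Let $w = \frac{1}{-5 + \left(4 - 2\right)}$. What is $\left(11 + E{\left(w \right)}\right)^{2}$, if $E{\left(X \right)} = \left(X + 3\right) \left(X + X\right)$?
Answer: $\frac{6889}{81} \approx 85.049$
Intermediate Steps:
$w = - \frac{1}{3}$ ($w = \frac{1}{-5 + \left(4 - 2\right)} = \frac{1}{-5 + 2} = \frac{1}{-3} = - \frac{1}{3} \approx -0.33333$)
$E{\left(X \right)} = 2 X \left(3 + X\right)$ ($E{\left(X \right)} = \left(3 + X\right) 2 X = 2 X \left(3 + X\right)$)
$\left(11 + E{\left(w \right)}\right)^{2} = \left(11 + 2 \left(- \frac{1}{3}\right) \left(3 - \frac{1}{3}\right)\right)^{2} = \left(11 + 2 \left(- \frac{1}{3}\right) \frac{8}{3}\right)^{2} = \left(11 - \frac{16}{9}\right)^{2} = \left(\frac{83}{9}\right)^{2} = \frac{6889}{81}$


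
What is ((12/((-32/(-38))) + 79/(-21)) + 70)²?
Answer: 45711121/7056 ≈ 6478.3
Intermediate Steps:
((12/((-32/(-38))) + 79/(-21)) + 70)² = ((12/((-32*(-1/38))) + 79*(-1/21)) + 70)² = ((12/(16/19) - 79/21) + 70)² = ((12*(19/16) - 79/21) + 70)² = ((57/4 - 79/21) + 70)² = (881/84 + 70)² = (6761/84)² = 45711121/7056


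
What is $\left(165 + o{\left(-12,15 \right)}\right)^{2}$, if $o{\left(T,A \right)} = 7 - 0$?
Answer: $29584$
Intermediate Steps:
$o{\left(T,A \right)} = 7$ ($o{\left(T,A \right)} = 7 + 0 = 7$)
$\left(165 + o{\left(-12,15 \right)}\right)^{2} = \left(165 + 7\right)^{2} = 172^{2} = 29584$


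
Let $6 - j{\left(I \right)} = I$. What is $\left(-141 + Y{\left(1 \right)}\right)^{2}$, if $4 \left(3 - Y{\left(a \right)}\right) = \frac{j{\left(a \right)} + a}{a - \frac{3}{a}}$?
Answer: $\frac{301401}{16} \approx 18838.0$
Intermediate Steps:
$j{\left(I \right)} = 6 - I$
$Y{\left(a \right)} = 3 - \frac{3}{2 \left(a - \frac{3}{a}\right)}$ ($Y{\left(a \right)} = 3 - \frac{\left(\left(6 - a\right) + a\right) \frac{1}{a - \frac{3}{a}}}{4} = 3 - \frac{6 \frac{1}{a - \frac{3}{a}}}{4} = 3 - \frac{3}{2 \left(a - \frac{3}{a}\right)}$)
$\left(-141 + Y{\left(1 \right)}\right)^{2} = \left(-141 + \frac{3 \left(-6 - 1 + 2 \cdot 1^{2}\right)}{2 \left(-3 + 1^{2}\right)}\right)^{2} = \left(-141 + \frac{3 \left(-6 - 1 + 2 \cdot 1\right)}{2 \left(-3 + 1\right)}\right)^{2} = \left(-141 + \frac{3 \left(-6 - 1 + 2\right)}{2 \left(-2\right)}\right)^{2} = \left(-141 + \frac{3}{2} \left(- \frac{1}{2}\right) \left(-5\right)\right)^{2} = \left(-141 + \frac{15}{4}\right)^{2} = \left(- \frac{549}{4}\right)^{2} = \frac{301401}{16}$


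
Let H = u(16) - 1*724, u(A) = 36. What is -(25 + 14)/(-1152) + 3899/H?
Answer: -93017/16512 ≈ -5.6333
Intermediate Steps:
H = -688 (H = 36 - 1*724 = 36 - 724 = -688)
-(25 + 14)/(-1152) + 3899/H = -(25 + 14)/(-1152) + 3899/(-688) = -1*39*(-1/1152) + 3899*(-1/688) = -39*(-1/1152) - 3899/688 = 13/384 - 3899/688 = -93017/16512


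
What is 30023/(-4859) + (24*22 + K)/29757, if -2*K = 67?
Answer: -1781983271/289178526 ≈ -6.1622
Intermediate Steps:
K = -67/2 (K = -1/2*67 = -67/2 ≈ -33.500)
30023/(-4859) + (24*22 + K)/29757 = 30023/(-4859) + (24*22 - 67/2)/29757 = 30023*(-1/4859) + (528 - 67/2)*(1/29757) = -30023/4859 + (989/2)*(1/29757) = -30023/4859 + 989/59514 = -1781983271/289178526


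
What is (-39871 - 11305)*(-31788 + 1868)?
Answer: 1531185920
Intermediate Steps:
(-39871 - 11305)*(-31788 + 1868) = -51176*(-29920) = 1531185920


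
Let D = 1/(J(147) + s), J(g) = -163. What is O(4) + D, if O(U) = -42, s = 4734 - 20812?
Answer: -682123/16241 ≈ -42.000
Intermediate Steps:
s = -16078
D = -1/16241 (D = 1/(-163 - 16078) = 1/(-16241) = -1/16241 ≈ -6.1573e-5)
O(4) + D = -42 - 1/16241 = -682123/16241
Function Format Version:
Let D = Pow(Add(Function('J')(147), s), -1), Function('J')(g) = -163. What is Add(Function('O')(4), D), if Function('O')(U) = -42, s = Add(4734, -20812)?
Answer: Rational(-682123, 16241) ≈ -42.000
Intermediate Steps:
s = -16078
D = Rational(-1, 16241) (D = Pow(Add(-163, -16078), -1) = Pow(-16241, -1) = Rational(-1, 16241) ≈ -6.1573e-5)
Add(Function('O')(4), D) = Add(-42, Rational(-1, 16241)) = Rational(-682123, 16241)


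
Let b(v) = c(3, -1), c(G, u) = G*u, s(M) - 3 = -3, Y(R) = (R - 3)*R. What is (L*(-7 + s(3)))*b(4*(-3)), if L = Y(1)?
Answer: -42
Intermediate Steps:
Y(R) = R*(-3 + R) (Y(R) = (-3 + R)*R = R*(-3 + R))
s(M) = 0 (s(M) = 3 - 3 = 0)
L = -2 (L = 1*(-3 + 1) = 1*(-2) = -2)
b(v) = -3 (b(v) = 3*(-1) = -3)
(L*(-7 + s(3)))*b(4*(-3)) = -2*(-7 + 0)*(-3) = -2*(-7)*(-3) = 14*(-3) = -42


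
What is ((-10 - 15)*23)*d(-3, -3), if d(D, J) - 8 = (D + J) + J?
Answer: 575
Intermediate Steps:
d(D, J) = 8 + D + 2*J (d(D, J) = 8 + ((D + J) + J) = 8 + (D + 2*J) = 8 + D + 2*J)
((-10 - 15)*23)*d(-3, -3) = ((-10 - 15)*23)*(8 - 3 + 2*(-3)) = (-25*23)*(8 - 3 - 6) = -575*(-1) = 575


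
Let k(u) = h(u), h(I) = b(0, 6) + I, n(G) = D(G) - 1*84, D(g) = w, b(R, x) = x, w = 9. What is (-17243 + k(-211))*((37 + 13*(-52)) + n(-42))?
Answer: 12457872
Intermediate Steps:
D(g) = 9
n(G) = -75 (n(G) = 9 - 1*84 = 9 - 84 = -75)
h(I) = 6 + I
k(u) = 6 + u
(-17243 + k(-211))*((37 + 13*(-52)) + n(-42)) = (-17243 + (6 - 211))*((37 + 13*(-52)) - 75) = (-17243 - 205)*((37 - 676) - 75) = -17448*(-639 - 75) = -17448*(-714) = 12457872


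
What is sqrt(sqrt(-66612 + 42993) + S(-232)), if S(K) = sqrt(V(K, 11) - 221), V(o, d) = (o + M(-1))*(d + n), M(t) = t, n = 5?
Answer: sqrt(I)*sqrt(sqrt(3949) + sqrt(23619)) ≈ 10.405 + 10.405*I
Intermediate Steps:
V(o, d) = (-1 + o)*(5 + d) (V(o, d) = (o - 1)*(d + 5) = (-1 + o)*(5 + d))
S(K) = sqrt(-237 + 16*K) (S(K) = sqrt((-5 - 1*11 + 5*K + 11*K) - 221) = sqrt((-5 - 11 + 5*K + 11*K) - 221) = sqrt((-16 + 16*K) - 221) = sqrt(-237 + 16*K))
sqrt(sqrt(-66612 + 42993) + S(-232)) = sqrt(sqrt(-66612 + 42993) + sqrt(-237 + 16*(-232))) = sqrt(sqrt(-23619) + sqrt(-237 - 3712)) = sqrt(I*sqrt(23619) + sqrt(-3949)) = sqrt(I*sqrt(23619) + I*sqrt(3949)) = sqrt(I*sqrt(3949) + I*sqrt(23619))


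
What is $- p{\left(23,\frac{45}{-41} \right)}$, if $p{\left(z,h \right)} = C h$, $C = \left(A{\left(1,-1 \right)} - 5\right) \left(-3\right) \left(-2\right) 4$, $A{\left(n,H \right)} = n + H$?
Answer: $- \frac{5400}{41} \approx -131.71$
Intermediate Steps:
$A{\left(n,H \right)} = H + n$
$C = -120$ ($C = \left(\left(-1 + 1\right) - 5\right) \left(-3\right) \left(-2\right) 4 = \left(0 - 5\right) \left(-3\right) \left(-2\right) 4 = \left(-5\right) \left(-3\right) \left(-2\right) 4 = 15 \left(-2\right) 4 = \left(-30\right) 4 = -120$)
$p{\left(z,h \right)} = - 120 h$
$- p{\left(23,\frac{45}{-41} \right)} = - \left(-120\right) \frac{45}{-41} = - \left(-120\right) 45 \left(- \frac{1}{41}\right) = - \frac{\left(-120\right) \left(-45\right)}{41} = \left(-1\right) \frac{5400}{41} = - \frac{5400}{41}$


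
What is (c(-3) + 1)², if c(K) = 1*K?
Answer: 4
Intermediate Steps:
c(K) = K
(c(-3) + 1)² = (-3 + 1)² = (-2)² = 4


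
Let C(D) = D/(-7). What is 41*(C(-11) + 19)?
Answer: 5904/7 ≈ 843.43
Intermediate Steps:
C(D) = -D/7 (C(D) = D*(-1/7) = -D/7)
41*(C(-11) + 19) = 41*(-1/7*(-11) + 19) = 41*(11/7 + 19) = 41*(144/7) = 5904/7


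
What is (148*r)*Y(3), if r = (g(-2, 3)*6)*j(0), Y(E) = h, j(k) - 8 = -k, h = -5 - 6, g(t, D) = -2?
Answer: 156288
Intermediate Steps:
h = -11
j(k) = 8 - k
Y(E) = -11
r = -96 (r = (-2*6)*(8 - 1*0) = -12*(8 + 0) = -12*8 = -96)
(148*r)*Y(3) = (148*(-96))*(-11) = -14208*(-11) = 156288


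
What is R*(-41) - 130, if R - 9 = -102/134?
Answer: -31342/67 ≈ -467.79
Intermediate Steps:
R = 552/67 (R = 9 - 102/134 = 9 - 102*1/134 = 9 - 51/67 = 552/67 ≈ 8.2388)
R*(-41) - 130 = (552/67)*(-41) - 130 = -22632/67 - 130 = -31342/67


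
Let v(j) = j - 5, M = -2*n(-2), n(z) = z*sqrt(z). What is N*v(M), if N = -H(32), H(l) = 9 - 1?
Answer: 40 - 32*I*sqrt(2) ≈ 40.0 - 45.255*I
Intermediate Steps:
H(l) = 8
n(z) = z**(3/2)
N = -8 (N = -1*8 = -8)
M = 4*I*sqrt(2) (M = -(-4)*I*sqrt(2) = 4*I*sqrt(2) ≈ 5.6569*I)
v(j) = -5 + j
N*v(M) = -8*(-5 + 4*I*sqrt(2)) = 40 - 32*I*sqrt(2)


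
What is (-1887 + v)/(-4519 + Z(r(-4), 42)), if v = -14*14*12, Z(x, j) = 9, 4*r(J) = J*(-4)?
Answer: 4239/4510 ≈ 0.93991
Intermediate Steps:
r(J) = -J (r(J) = (J*(-4))/4 = (-4*J)/4 = -J)
v = -2352 (v = -196*12 = -2352)
(-1887 + v)/(-4519 + Z(r(-4), 42)) = (-1887 - 2352)/(-4519 + 9) = -4239/(-4510) = -4239*(-1/4510) = 4239/4510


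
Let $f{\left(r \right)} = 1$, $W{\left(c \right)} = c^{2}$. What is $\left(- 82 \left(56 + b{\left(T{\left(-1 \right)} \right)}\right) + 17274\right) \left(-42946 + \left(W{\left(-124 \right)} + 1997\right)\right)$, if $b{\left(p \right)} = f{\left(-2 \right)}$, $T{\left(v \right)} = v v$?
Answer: $-322219800$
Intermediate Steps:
$T{\left(v \right)} = v^{2}$
$b{\left(p \right)} = 1$
$\left(- 82 \left(56 + b{\left(T{\left(-1 \right)} \right)}\right) + 17274\right) \left(-42946 + \left(W{\left(-124 \right)} + 1997\right)\right) = \left(- 82 \left(56 + 1\right) + 17274\right) \left(-42946 + \left(\left(-124\right)^{2} + 1997\right)\right) = \left(\left(-82\right) 57 + 17274\right) \left(-42946 + \left(15376 + 1997\right)\right) = \left(-4674 + 17274\right) \left(-42946 + 17373\right) = 12600 \left(-25573\right) = -322219800$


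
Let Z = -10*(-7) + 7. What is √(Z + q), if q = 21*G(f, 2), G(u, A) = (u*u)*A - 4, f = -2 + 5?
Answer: √371 ≈ 19.261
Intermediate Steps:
f = 3
G(u, A) = -4 + A*u² (G(u, A) = u²*A - 4 = A*u² - 4 = -4 + A*u²)
Z = 77 (Z = 70 + 7 = 77)
q = 294 (q = 21*(-4 + 2*3²) = 21*(-4 + 2*9) = 21*(-4 + 18) = 21*14 = 294)
√(Z + q) = √(77 + 294) = √371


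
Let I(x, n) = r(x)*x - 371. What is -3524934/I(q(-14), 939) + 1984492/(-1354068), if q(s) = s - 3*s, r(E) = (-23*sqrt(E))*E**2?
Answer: -24092851201129117/16437093732696177 + 24213946624*sqrt(7)/48556183981 ≈ -0.14638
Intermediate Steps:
r(E) = -23*E**(5/2)
q(s) = -2*s
I(x, n) = -371 - 23*x**(7/2) (I(x, n) = (-23*x**(5/2))*x - 371 = -23*x**(7/2) - 371 = -371 - 23*x**(7/2))
-3524934/I(q(-14), 939) + 1984492/(-1354068) = -3524934/(-371 - 23*43904*sqrt(7)) + 1984492/(-1354068) = -3524934/(-371 - 1009792*sqrt(7)) + 1984492*(-1/1354068) = -3524934/(-371 - 1009792*sqrt(7)) - 496123/338517 = -496123/338517 - 3524934/(-371 - 1009792*sqrt(7))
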